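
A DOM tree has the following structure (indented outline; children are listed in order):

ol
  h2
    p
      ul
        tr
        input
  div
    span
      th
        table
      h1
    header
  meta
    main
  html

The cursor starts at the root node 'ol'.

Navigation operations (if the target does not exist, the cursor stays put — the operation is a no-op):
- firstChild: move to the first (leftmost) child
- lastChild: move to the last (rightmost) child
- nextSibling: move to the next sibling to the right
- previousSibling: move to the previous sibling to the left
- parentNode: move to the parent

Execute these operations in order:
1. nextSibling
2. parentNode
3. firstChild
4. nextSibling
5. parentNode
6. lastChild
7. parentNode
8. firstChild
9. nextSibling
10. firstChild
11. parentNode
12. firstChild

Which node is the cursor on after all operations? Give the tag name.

Answer: span

Derivation:
After 1 (nextSibling): ol (no-op, stayed)
After 2 (parentNode): ol (no-op, stayed)
After 3 (firstChild): h2
After 4 (nextSibling): div
After 5 (parentNode): ol
After 6 (lastChild): html
After 7 (parentNode): ol
After 8 (firstChild): h2
After 9 (nextSibling): div
After 10 (firstChild): span
After 11 (parentNode): div
After 12 (firstChild): span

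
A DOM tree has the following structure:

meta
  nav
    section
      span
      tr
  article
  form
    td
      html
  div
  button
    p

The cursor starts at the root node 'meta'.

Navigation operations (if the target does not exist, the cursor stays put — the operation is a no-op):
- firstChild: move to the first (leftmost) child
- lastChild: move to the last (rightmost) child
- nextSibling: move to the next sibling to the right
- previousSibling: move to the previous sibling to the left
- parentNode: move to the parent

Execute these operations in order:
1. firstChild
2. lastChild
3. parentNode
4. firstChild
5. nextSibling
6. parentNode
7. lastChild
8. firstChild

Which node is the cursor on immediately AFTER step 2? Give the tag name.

Answer: section

Derivation:
After 1 (firstChild): nav
After 2 (lastChild): section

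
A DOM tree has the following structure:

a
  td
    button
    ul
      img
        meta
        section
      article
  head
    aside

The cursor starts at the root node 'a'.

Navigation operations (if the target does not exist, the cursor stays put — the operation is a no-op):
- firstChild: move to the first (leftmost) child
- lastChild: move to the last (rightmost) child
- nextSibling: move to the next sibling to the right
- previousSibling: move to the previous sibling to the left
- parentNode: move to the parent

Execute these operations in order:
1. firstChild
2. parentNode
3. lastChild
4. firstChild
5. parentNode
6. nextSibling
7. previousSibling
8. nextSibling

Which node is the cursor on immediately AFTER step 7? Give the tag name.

Answer: td

Derivation:
After 1 (firstChild): td
After 2 (parentNode): a
After 3 (lastChild): head
After 4 (firstChild): aside
After 5 (parentNode): head
After 6 (nextSibling): head (no-op, stayed)
After 7 (previousSibling): td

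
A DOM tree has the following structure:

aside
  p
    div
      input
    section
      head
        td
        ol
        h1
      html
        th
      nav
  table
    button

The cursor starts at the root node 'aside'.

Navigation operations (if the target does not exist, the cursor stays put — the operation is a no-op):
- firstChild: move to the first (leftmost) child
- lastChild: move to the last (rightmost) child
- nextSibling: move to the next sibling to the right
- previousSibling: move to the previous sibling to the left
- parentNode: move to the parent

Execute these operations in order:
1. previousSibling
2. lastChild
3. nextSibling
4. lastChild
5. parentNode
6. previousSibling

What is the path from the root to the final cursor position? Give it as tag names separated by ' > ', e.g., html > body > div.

Answer: aside > p

Derivation:
After 1 (previousSibling): aside (no-op, stayed)
After 2 (lastChild): table
After 3 (nextSibling): table (no-op, stayed)
After 4 (lastChild): button
After 5 (parentNode): table
After 6 (previousSibling): p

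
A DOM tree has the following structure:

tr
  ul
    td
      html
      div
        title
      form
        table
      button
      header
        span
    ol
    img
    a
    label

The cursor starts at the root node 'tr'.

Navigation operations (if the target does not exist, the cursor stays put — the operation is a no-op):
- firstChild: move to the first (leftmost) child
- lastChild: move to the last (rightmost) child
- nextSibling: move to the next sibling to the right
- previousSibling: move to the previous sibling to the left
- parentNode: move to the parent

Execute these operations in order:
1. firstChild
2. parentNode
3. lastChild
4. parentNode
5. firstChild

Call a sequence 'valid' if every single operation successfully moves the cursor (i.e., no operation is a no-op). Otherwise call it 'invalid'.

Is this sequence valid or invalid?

Answer: valid

Derivation:
After 1 (firstChild): ul
After 2 (parentNode): tr
After 3 (lastChild): ul
After 4 (parentNode): tr
After 5 (firstChild): ul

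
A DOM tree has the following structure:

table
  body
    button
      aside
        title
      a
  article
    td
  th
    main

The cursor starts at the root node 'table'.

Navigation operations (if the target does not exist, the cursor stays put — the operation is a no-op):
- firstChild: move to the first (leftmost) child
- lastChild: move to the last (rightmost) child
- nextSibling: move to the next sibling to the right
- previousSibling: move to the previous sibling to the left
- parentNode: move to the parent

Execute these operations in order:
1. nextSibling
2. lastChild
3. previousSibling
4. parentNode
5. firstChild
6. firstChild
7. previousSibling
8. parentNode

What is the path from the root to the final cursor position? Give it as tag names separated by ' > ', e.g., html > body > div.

After 1 (nextSibling): table (no-op, stayed)
After 2 (lastChild): th
After 3 (previousSibling): article
After 4 (parentNode): table
After 5 (firstChild): body
After 6 (firstChild): button
After 7 (previousSibling): button (no-op, stayed)
After 8 (parentNode): body

Answer: table > body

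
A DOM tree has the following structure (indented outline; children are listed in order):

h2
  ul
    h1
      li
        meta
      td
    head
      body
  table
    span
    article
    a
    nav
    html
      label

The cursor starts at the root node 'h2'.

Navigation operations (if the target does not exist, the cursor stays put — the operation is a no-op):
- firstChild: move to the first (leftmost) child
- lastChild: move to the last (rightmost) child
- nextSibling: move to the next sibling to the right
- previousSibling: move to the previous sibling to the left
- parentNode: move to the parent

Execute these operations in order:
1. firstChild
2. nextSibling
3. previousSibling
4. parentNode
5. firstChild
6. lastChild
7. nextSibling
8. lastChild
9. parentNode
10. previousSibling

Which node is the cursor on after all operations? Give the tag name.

Answer: h1

Derivation:
After 1 (firstChild): ul
After 2 (nextSibling): table
After 3 (previousSibling): ul
After 4 (parentNode): h2
After 5 (firstChild): ul
After 6 (lastChild): head
After 7 (nextSibling): head (no-op, stayed)
After 8 (lastChild): body
After 9 (parentNode): head
After 10 (previousSibling): h1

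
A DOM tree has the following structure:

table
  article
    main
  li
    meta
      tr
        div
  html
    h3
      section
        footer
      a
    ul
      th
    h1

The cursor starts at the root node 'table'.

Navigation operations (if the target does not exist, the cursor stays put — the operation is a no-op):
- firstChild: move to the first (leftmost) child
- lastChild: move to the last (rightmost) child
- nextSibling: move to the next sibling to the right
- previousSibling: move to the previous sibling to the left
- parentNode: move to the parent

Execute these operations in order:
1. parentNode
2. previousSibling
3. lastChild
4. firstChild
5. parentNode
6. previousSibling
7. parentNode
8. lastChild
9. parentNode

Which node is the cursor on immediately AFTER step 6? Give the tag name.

After 1 (parentNode): table (no-op, stayed)
After 2 (previousSibling): table (no-op, stayed)
After 3 (lastChild): html
After 4 (firstChild): h3
After 5 (parentNode): html
After 6 (previousSibling): li

Answer: li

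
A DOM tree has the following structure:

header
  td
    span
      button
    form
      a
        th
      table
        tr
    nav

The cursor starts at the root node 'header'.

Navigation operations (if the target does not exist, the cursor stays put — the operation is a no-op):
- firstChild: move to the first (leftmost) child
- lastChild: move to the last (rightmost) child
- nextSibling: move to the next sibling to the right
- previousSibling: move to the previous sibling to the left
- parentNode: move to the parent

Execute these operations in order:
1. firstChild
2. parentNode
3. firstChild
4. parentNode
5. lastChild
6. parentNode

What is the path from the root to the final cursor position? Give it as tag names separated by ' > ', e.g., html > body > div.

After 1 (firstChild): td
After 2 (parentNode): header
After 3 (firstChild): td
After 4 (parentNode): header
After 5 (lastChild): td
After 6 (parentNode): header

Answer: header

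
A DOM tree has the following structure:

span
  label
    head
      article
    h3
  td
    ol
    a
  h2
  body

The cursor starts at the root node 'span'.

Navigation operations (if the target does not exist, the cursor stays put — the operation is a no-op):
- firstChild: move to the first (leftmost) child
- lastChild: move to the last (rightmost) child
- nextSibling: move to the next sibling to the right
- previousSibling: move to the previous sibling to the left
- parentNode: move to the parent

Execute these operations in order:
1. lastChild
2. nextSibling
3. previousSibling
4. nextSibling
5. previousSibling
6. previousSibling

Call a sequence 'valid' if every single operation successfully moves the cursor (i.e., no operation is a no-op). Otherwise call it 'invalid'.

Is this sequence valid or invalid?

Answer: invalid

Derivation:
After 1 (lastChild): body
After 2 (nextSibling): body (no-op, stayed)
After 3 (previousSibling): h2
After 4 (nextSibling): body
After 5 (previousSibling): h2
After 6 (previousSibling): td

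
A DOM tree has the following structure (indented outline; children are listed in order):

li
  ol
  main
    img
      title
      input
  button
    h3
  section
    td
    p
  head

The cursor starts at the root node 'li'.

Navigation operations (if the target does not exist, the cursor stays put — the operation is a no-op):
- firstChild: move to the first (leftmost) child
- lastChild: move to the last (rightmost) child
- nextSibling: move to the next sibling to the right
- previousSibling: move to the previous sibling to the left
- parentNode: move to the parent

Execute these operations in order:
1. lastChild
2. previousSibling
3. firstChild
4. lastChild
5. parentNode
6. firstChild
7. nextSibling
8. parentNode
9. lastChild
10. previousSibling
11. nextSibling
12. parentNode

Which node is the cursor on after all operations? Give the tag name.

Answer: section

Derivation:
After 1 (lastChild): head
After 2 (previousSibling): section
After 3 (firstChild): td
After 4 (lastChild): td (no-op, stayed)
After 5 (parentNode): section
After 6 (firstChild): td
After 7 (nextSibling): p
After 8 (parentNode): section
After 9 (lastChild): p
After 10 (previousSibling): td
After 11 (nextSibling): p
After 12 (parentNode): section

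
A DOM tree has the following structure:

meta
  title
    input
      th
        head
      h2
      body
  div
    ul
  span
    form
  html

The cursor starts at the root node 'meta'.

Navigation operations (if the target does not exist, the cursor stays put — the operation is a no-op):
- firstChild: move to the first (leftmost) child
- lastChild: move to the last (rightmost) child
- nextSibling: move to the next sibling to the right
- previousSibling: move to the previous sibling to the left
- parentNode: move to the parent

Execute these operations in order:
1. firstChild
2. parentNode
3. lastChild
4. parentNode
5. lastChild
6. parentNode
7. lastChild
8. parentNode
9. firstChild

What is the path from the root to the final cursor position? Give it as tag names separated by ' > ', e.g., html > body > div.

Answer: meta > title

Derivation:
After 1 (firstChild): title
After 2 (parentNode): meta
After 3 (lastChild): html
After 4 (parentNode): meta
After 5 (lastChild): html
After 6 (parentNode): meta
After 7 (lastChild): html
After 8 (parentNode): meta
After 9 (firstChild): title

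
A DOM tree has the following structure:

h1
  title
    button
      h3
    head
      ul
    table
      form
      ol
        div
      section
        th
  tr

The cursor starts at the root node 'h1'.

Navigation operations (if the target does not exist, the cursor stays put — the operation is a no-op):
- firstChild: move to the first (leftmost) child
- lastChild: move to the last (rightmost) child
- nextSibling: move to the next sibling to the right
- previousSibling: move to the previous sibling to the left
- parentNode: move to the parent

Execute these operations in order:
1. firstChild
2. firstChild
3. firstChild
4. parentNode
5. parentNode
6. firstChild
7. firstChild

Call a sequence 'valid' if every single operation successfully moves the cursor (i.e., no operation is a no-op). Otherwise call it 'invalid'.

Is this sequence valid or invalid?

After 1 (firstChild): title
After 2 (firstChild): button
After 3 (firstChild): h3
After 4 (parentNode): button
After 5 (parentNode): title
After 6 (firstChild): button
After 7 (firstChild): h3

Answer: valid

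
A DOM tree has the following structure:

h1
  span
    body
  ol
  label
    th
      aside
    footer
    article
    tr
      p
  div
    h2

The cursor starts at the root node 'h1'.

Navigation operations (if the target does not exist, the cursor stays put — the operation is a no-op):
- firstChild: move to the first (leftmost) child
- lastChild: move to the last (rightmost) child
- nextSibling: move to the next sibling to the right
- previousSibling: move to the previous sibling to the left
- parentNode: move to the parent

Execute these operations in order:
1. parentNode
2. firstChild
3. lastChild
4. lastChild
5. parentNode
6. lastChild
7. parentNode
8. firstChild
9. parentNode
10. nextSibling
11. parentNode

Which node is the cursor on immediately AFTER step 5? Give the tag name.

After 1 (parentNode): h1 (no-op, stayed)
After 2 (firstChild): span
After 3 (lastChild): body
After 4 (lastChild): body (no-op, stayed)
After 5 (parentNode): span

Answer: span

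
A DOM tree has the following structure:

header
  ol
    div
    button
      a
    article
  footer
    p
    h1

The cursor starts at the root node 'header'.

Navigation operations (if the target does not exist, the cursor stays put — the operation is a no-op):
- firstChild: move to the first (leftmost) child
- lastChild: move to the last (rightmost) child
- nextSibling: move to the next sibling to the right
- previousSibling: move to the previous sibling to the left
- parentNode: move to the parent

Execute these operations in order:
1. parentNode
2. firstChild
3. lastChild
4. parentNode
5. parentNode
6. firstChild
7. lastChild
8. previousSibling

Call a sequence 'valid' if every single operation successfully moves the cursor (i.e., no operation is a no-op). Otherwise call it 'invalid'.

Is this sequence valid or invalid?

After 1 (parentNode): header (no-op, stayed)
After 2 (firstChild): ol
After 3 (lastChild): article
After 4 (parentNode): ol
After 5 (parentNode): header
After 6 (firstChild): ol
After 7 (lastChild): article
After 8 (previousSibling): button

Answer: invalid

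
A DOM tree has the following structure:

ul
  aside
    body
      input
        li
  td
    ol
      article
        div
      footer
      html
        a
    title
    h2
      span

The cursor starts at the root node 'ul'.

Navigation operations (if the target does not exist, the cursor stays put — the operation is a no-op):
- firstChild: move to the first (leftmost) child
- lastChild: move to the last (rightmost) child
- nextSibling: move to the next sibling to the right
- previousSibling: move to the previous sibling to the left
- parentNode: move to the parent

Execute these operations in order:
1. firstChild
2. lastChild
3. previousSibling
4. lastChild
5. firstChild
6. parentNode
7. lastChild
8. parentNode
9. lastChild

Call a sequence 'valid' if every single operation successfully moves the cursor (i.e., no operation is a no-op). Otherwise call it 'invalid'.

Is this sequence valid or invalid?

After 1 (firstChild): aside
After 2 (lastChild): body
After 3 (previousSibling): body (no-op, stayed)
After 4 (lastChild): input
After 5 (firstChild): li
After 6 (parentNode): input
After 7 (lastChild): li
After 8 (parentNode): input
After 9 (lastChild): li

Answer: invalid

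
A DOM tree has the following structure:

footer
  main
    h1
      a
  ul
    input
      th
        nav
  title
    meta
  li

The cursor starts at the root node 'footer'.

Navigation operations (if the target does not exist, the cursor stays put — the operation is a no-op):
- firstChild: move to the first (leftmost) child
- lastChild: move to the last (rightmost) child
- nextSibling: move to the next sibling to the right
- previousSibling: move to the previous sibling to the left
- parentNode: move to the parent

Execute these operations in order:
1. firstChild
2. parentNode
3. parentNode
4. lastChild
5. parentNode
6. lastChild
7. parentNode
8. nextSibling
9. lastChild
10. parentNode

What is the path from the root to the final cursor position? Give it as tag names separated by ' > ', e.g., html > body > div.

Answer: footer

Derivation:
After 1 (firstChild): main
After 2 (parentNode): footer
After 3 (parentNode): footer (no-op, stayed)
After 4 (lastChild): li
After 5 (parentNode): footer
After 6 (lastChild): li
After 7 (parentNode): footer
After 8 (nextSibling): footer (no-op, stayed)
After 9 (lastChild): li
After 10 (parentNode): footer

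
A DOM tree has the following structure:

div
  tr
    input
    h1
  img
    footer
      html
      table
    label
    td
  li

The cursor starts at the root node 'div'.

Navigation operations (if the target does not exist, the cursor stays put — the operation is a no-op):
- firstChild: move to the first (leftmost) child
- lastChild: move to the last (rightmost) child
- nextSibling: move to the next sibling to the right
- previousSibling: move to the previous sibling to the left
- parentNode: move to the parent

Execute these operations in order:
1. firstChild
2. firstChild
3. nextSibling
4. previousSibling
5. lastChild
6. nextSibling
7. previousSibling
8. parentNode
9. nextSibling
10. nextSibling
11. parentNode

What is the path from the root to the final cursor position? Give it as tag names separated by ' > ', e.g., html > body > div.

Answer: div

Derivation:
After 1 (firstChild): tr
After 2 (firstChild): input
After 3 (nextSibling): h1
After 4 (previousSibling): input
After 5 (lastChild): input (no-op, stayed)
After 6 (nextSibling): h1
After 7 (previousSibling): input
After 8 (parentNode): tr
After 9 (nextSibling): img
After 10 (nextSibling): li
After 11 (parentNode): div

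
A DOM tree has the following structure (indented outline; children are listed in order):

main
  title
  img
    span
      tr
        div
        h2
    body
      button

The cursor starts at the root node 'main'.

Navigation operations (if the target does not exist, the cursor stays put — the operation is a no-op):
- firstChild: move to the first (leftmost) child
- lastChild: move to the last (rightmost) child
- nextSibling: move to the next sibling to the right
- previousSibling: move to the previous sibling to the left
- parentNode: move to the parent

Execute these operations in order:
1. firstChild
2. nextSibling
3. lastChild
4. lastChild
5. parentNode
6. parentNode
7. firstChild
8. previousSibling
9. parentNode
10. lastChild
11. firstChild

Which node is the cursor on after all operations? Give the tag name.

Answer: button

Derivation:
After 1 (firstChild): title
After 2 (nextSibling): img
After 3 (lastChild): body
After 4 (lastChild): button
After 5 (parentNode): body
After 6 (parentNode): img
After 7 (firstChild): span
After 8 (previousSibling): span (no-op, stayed)
After 9 (parentNode): img
After 10 (lastChild): body
After 11 (firstChild): button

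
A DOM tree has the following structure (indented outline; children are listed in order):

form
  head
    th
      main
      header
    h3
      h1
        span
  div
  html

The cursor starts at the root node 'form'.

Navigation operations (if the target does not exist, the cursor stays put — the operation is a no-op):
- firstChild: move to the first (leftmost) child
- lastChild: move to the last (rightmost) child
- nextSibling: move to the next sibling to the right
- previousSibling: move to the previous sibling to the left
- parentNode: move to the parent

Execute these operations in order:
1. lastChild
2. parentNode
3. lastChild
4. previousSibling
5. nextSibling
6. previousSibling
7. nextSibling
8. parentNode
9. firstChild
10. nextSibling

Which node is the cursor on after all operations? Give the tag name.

After 1 (lastChild): html
After 2 (parentNode): form
After 3 (lastChild): html
After 4 (previousSibling): div
After 5 (nextSibling): html
After 6 (previousSibling): div
After 7 (nextSibling): html
After 8 (parentNode): form
After 9 (firstChild): head
After 10 (nextSibling): div

Answer: div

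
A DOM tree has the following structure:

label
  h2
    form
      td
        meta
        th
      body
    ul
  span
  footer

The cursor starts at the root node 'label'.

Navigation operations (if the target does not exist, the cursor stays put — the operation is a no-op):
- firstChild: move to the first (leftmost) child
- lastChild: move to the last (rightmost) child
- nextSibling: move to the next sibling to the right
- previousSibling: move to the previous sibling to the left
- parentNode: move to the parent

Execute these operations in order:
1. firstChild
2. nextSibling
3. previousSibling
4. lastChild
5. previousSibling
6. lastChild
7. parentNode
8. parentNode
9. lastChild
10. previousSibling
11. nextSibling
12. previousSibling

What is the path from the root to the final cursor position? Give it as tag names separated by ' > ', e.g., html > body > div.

Answer: label > h2 > form

Derivation:
After 1 (firstChild): h2
After 2 (nextSibling): span
After 3 (previousSibling): h2
After 4 (lastChild): ul
After 5 (previousSibling): form
After 6 (lastChild): body
After 7 (parentNode): form
After 8 (parentNode): h2
After 9 (lastChild): ul
After 10 (previousSibling): form
After 11 (nextSibling): ul
After 12 (previousSibling): form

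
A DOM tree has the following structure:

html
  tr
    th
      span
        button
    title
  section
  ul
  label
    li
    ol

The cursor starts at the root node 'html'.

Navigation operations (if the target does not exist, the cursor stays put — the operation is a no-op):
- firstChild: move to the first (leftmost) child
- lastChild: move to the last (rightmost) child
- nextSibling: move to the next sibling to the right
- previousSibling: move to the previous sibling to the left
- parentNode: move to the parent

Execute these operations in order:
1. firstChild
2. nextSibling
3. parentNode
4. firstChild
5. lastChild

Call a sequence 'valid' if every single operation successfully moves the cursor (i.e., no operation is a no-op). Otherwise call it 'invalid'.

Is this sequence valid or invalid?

After 1 (firstChild): tr
After 2 (nextSibling): section
After 3 (parentNode): html
After 4 (firstChild): tr
After 5 (lastChild): title

Answer: valid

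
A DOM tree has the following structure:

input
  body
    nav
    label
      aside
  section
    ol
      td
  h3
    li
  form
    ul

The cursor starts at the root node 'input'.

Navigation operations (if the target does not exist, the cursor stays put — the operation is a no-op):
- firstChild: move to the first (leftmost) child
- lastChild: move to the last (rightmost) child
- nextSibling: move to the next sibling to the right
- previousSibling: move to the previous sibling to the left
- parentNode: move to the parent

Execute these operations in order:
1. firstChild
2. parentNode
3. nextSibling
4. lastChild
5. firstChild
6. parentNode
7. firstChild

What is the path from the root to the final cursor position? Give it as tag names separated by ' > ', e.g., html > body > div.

After 1 (firstChild): body
After 2 (parentNode): input
After 3 (nextSibling): input (no-op, stayed)
After 4 (lastChild): form
After 5 (firstChild): ul
After 6 (parentNode): form
After 7 (firstChild): ul

Answer: input > form > ul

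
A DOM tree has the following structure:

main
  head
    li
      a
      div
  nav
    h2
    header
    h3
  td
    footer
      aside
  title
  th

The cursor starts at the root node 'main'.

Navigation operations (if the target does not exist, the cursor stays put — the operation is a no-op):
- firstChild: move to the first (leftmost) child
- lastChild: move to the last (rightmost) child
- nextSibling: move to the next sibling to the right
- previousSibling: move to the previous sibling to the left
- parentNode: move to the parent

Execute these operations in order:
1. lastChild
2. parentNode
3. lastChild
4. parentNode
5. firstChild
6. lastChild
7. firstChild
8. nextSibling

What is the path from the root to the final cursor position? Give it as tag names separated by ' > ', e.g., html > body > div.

Answer: main > head > li > div

Derivation:
After 1 (lastChild): th
After 2 (parentNode): main
After 3 (lastChild): th
After 4 (parentNode): main
After 5 (firstChild): head
After 6 (lastChild): li
After 7 (firstChild): a
After 8 (nextSibling): div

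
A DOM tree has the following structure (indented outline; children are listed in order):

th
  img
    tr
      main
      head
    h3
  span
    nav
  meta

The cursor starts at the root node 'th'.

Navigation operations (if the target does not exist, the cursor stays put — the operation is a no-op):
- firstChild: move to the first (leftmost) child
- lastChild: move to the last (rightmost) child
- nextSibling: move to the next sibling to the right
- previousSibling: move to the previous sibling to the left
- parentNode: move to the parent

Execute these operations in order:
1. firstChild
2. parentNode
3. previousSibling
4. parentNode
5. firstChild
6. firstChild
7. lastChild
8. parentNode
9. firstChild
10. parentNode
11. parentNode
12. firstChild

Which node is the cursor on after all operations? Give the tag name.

After 1 (firstChild): img
After 2 (parentNode): th
After 3 (previousSibling): th (no-op, stayed)
After 4 (parentNode): th (no-op, stayed)
After 5 (firstChild): img
After 6 (firstChild): tr
After 7 (lastChild): head
After 8 (parentNode): tr
After 9 (firstChild): main
After 10 (parentNode): tr
After 11 (parentNode): img
After 12 (firstChild): tr

Answer: tr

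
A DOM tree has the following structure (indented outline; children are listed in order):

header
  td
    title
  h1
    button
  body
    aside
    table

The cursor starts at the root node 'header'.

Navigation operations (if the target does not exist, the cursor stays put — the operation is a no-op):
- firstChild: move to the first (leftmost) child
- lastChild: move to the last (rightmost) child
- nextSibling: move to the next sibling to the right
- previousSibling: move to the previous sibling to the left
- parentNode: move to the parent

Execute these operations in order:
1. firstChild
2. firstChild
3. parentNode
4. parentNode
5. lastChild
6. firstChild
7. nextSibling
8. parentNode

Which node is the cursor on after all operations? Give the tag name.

After 1 (firstChild): td
After 2 (firstChild): title
After 3 (parentNode): td
After 4 (parentNode): header
After 5 (lastChild): body
After 6 (firstChild): aside
After 7 (nextSibling): table
After 8 (parentNode): body

Answer: body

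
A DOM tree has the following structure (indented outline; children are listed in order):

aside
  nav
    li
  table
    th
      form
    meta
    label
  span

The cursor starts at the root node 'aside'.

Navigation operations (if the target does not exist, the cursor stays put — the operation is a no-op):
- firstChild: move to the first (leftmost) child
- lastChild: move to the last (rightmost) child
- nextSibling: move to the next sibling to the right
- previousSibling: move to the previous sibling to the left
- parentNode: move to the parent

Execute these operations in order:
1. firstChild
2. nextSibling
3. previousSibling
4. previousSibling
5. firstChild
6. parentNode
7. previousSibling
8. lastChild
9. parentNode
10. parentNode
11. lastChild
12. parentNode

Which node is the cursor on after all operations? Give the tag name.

Answer: aside

Derivation:
After 1 (firstChild): nav
After 2 (nextSibling): table
After 3 (previousSibling): nav
After 4 (previousSibling): nav (no-op, stayed)
After 5 (firstChild): li
After 6 (parentNode): nav
After 7 (previousSibling): nav (no-op, stayed)
After 8 (lastChild): li
After 9 (parentNode): nav
After 10 (parentNode): aside
After 11 (lastChild): span
After 12 (parentNode): aside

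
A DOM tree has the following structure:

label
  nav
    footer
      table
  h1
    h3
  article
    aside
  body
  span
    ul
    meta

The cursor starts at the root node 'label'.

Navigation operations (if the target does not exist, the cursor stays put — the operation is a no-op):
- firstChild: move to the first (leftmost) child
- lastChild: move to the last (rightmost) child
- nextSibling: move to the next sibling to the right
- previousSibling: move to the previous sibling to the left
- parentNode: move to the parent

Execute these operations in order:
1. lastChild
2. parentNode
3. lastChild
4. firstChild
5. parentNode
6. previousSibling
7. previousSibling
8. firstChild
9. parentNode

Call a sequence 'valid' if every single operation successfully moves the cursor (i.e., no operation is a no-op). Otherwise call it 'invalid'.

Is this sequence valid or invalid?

Answer: valid

Derivation:
After 1 (lastChild): span
After 2 (parentNode): label
After 3 (lastChild): span
After 4 (firstChild): ul
After 5 (parentNode): span
After 6 (previousSibling): body
After 7 (previousSibling): article
After 8 (firstChild): aside
After 9 (parentNode): article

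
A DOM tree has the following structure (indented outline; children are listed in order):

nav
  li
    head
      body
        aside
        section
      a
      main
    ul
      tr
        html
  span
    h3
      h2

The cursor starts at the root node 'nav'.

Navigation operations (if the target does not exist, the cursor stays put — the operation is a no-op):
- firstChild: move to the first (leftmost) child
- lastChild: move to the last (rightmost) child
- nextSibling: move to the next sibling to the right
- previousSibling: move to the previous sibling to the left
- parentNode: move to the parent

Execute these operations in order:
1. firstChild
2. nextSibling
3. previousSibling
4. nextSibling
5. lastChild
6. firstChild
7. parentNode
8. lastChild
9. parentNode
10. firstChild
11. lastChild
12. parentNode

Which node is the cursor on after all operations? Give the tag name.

Answer: h3

Derivation:
After 1 (firstChild): li
After 2 (nextSibling): span
After 3 (previousSibling): li
After 4 (nextSibling): span
After 5 (lastChild): h3
After 6 (firstChild): h2
After 7 (parentNode): h3
After 8 (lastChild): h2
After 9 (parentNode): h3
After 10 (firstChild): h2
After 11 (lastChild): h2 (no-op, stayed)
After 12 (parentNode): h3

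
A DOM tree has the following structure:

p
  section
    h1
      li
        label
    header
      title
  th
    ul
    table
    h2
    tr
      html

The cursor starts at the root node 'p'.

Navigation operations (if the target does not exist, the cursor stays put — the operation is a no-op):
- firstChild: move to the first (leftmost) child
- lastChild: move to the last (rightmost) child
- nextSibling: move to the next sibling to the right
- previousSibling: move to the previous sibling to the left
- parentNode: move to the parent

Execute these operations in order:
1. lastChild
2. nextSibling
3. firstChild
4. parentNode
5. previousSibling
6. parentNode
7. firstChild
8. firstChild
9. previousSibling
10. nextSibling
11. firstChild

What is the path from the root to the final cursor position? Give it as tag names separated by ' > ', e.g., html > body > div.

After 1 (lastChild): th
After 2 (nextSibling): th (no-op, stayed)
After 3 (firstChild): ul
After 4 (parentNode): th
After 5 (previousSibling): section
After 6 (parentNode): p
After 7 (firstChild): section
After 8 (firstChild): h1
After 9 (previousSibling): h1 (no-op, stayed)
After 10 (nextSibling): header
After 11 (firstChild): title

Answer: p > section > header > title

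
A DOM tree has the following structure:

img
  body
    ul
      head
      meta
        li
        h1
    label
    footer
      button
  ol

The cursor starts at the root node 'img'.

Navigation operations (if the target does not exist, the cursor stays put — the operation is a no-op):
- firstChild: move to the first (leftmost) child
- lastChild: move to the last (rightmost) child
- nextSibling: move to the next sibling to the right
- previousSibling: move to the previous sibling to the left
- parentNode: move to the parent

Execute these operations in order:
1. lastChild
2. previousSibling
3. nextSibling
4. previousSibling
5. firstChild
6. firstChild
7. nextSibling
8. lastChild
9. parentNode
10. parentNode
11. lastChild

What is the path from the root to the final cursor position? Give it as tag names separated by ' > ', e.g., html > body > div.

Answer: img > body > ul > meta

Derivation:
After 1 (lastChild): ol
After 2 (previousSibling): body
After 3 (nextSibling): ol
After 4 (previousSibling): body
After 5 (firstChild): ul
After 6 (firstChild): head
After 7 (nextSibling): meta
After 8 (lastChild): h1
After 9 (parentNode): meta
After 10 (parentNode): ul
After 11 (lastChild): meta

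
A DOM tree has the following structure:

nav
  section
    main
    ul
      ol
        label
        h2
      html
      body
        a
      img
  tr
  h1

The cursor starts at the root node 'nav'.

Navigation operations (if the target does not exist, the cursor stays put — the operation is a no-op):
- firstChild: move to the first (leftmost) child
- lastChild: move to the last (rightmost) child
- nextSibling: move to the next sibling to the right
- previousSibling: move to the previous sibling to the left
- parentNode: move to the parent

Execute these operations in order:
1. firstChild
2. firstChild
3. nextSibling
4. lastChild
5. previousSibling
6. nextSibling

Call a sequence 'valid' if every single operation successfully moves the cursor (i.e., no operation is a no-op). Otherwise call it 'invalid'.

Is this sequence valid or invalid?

After 1 (firstChild): section
After 2 (firstChild): main
After 3 (nextSibling): ul
After 4 (lastChild): img
After 5 (previousSibling): body
After 6 (nextSibling): img

Answer: valid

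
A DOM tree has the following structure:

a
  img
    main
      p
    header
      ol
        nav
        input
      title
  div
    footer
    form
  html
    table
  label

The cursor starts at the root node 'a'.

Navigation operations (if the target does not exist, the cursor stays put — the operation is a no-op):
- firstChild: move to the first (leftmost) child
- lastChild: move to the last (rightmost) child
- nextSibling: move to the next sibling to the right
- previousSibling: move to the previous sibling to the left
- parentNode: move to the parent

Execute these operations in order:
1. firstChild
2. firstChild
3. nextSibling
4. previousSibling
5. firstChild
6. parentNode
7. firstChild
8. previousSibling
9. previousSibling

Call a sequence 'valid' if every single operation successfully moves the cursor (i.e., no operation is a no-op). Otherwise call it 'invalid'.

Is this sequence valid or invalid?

After 1 (firstChild): img
After 2 (firstChild): main
After 3 (nextSibling): header
After 4 (previousSibling): main
After 5 (firstChild): p
After 6 (parentNode): main
After 7 (firstChild): p
After 8 (previousSibling): p (no-op, stayed)
After 9 (previousSibling): p (no-op, stayed)

Answer: invalid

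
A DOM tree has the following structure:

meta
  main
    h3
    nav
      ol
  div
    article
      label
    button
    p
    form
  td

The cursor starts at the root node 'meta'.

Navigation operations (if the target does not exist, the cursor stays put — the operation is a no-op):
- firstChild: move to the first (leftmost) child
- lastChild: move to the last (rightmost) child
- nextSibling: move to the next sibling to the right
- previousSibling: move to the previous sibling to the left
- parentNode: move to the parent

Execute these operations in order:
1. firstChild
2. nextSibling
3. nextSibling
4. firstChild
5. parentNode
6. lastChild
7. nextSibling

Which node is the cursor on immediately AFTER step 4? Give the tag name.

Answer: td

Derivation:
After 1 (firstChild): main
After 2 (nextSibling): div
After 3 (nextSibling): td
After 4 (firstChild): td (no-op, stayed)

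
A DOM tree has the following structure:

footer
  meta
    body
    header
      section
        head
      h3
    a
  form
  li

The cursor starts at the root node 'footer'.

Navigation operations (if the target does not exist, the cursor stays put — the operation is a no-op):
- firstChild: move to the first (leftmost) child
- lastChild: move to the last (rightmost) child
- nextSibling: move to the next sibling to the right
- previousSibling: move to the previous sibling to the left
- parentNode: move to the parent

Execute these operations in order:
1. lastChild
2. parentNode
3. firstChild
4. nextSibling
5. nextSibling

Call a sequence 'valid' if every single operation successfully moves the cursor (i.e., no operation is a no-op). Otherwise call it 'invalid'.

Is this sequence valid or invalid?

Answer: valid

Derivation:
After 1 (lastChild): li
After 2 (parentNode): footer
After 3 (firstChild): meta
After 4 (nextSibling): form
After 5 (nextSibling): li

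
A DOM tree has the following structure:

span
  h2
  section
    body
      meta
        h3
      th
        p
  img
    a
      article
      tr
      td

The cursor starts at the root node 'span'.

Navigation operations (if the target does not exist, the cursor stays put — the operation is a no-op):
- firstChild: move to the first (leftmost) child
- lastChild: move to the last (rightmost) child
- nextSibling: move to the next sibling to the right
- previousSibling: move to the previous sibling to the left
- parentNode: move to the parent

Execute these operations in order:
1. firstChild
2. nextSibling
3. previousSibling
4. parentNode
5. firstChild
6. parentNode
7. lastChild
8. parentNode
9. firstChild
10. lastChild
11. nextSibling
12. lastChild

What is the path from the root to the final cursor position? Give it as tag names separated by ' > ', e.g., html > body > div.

Answer: span > section > body

Derivation:
After 1 (firstChild): h2
After 2 (nextSibling): section
After 3 (previousSibling): h2
After 4 (parentNode): span
After 5 (firstChild): h2
After 6 (parentNode): span
After 7 (lastChild): img
After 8 (parentNode): span
After 9 (firstChild): h2
After 10 (lastChild): h2 (no-op, stayed)
After 11 (nextSibling): section
After 12 (lastChild): body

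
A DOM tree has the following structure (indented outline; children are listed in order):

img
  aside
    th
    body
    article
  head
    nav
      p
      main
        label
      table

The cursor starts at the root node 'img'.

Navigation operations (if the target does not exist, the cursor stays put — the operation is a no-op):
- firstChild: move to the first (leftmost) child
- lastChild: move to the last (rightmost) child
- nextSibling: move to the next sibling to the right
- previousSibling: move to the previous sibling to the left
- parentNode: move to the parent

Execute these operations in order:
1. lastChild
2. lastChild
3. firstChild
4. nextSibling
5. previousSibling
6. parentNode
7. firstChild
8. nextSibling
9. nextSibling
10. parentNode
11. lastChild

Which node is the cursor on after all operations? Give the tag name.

After 1 (lastChild): head
After 2 (lastChild): nav
After 3 (firstChild): p
After 4 (nextSibling): main
After 5 (previousSibling): p
After 6 (parentNode): nav
After 7 (firstChild): p
After 8 (nextSibling): main
After 9 (nextSibling): table
After 10 (parentNode): nav
After 11 (lastChild): table

Answer: table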